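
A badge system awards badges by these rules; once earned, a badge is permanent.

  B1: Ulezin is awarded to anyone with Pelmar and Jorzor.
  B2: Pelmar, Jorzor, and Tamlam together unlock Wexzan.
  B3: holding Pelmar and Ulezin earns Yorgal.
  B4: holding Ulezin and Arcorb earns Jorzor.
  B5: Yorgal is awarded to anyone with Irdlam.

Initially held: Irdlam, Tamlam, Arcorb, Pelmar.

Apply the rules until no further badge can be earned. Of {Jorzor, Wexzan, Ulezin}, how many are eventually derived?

Jorzor would need Ulezin and Arcorb (B4), but Ulezin is never earned.
Wexzan would need Pelmar, Jorzor, and Tamlam (B2), but Jorzor is never earned.
Ulezin would need Pelmar and Jorzor (B1), but Jorzor is never earned.
None of the 3 are reached.

0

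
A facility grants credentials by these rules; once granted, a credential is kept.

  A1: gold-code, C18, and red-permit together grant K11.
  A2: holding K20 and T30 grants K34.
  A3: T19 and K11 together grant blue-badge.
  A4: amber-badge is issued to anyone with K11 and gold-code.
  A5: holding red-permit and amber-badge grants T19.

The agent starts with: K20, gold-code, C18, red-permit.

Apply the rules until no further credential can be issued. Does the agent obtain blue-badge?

Holding gold-code, C18, and red-permit grants K11 (A1).
Holding K11 and gold-code grants amber-badge (A4).
Holding red-permit and amber-badge grants T19 (A5).
Holding T19 and K11 grants blue-badge (A3).

Yes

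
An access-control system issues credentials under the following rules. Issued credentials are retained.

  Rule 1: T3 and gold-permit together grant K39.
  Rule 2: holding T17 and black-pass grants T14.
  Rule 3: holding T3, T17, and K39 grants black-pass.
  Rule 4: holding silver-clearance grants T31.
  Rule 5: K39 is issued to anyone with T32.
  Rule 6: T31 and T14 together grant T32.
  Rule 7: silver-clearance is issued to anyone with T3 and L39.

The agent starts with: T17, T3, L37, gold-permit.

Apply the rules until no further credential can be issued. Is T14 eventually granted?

Holding T3 and gold-permit grants K39 (Rule 1).
Holding T3, T17, and K39 grants black-pass (Rule 3).
Holding T17 and black-pass grants T14 (Rule 2).

Yes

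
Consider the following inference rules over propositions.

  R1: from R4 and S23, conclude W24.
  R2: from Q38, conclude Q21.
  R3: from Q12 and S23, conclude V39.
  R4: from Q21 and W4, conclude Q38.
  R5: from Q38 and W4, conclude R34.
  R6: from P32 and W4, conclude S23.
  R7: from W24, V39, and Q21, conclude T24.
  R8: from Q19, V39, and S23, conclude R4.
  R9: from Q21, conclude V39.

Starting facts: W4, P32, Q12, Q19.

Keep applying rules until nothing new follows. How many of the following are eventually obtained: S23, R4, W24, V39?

P32 and W4 hold, so S23 follows (R6).
From Q12 and S23, R3 gives V39.
Q19, V39, and S23 hold, so R4 follows (R8).
R4 and S23 hold, so W24 follows (R1).
S23: reached.
R4: reached.
W24: reached.
V39: reached.
All 4 are reached.

4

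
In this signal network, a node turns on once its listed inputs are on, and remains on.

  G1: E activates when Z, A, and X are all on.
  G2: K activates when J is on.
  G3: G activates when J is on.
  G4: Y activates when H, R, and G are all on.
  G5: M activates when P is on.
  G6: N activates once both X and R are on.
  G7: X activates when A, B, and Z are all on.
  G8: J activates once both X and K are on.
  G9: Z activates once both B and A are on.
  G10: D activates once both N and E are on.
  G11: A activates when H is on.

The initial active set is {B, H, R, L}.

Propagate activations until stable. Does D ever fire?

Yes

G11: H on → A on.
G9: B and A on → Z on.
A, B, and Z are on, so X activates (G7).
G1: Z, A, and X on → E on.
X and R are on, so N activates (G6).
N and E are on, so D activates (G10).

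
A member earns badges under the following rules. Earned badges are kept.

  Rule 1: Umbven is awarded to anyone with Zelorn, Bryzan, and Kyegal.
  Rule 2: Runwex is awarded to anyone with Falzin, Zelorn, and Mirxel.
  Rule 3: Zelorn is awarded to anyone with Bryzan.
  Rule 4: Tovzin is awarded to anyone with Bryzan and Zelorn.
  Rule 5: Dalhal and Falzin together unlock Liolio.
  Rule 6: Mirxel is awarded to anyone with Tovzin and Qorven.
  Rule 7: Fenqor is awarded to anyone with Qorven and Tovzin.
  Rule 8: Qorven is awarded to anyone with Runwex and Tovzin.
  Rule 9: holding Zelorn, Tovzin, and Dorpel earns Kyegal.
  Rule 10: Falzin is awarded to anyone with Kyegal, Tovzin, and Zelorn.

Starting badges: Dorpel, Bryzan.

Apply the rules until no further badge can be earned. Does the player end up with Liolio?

Liolio would need Dalhal and Falzin (Rule 5), but Dalhal is never earned.

No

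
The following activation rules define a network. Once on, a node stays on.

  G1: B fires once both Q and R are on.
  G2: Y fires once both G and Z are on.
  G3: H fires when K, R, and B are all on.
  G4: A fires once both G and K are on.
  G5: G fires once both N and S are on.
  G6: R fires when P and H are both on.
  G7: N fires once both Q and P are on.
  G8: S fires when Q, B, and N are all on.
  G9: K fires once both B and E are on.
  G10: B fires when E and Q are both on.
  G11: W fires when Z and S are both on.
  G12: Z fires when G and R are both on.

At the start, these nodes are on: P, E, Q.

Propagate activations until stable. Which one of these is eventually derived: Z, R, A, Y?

A

G7: Q and P on → N on.
G10: E and Q on → B on.
Q, B, and N are on, so S fires (G8).
G9: B and E on → K on.
N and S are on, so G fires (G5).
G4: G and K on → A on.
R would need P and H (G6), but H never turns on. Y would need G and Z (G2), but Z never turns on. Z would need G and R (G12), but R never turns on.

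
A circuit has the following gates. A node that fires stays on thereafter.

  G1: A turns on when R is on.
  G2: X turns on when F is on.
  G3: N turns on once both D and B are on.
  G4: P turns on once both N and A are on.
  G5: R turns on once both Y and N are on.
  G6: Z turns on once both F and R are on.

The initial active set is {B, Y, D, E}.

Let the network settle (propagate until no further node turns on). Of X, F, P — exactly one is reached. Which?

P

G3: D and B on → N on.
G5: Y and N on → R on.
G1: R on → A on.
N and A are on, so P turns on (G4).
X would need F (G2), but F never turns on. No rule produces F, and it is not given.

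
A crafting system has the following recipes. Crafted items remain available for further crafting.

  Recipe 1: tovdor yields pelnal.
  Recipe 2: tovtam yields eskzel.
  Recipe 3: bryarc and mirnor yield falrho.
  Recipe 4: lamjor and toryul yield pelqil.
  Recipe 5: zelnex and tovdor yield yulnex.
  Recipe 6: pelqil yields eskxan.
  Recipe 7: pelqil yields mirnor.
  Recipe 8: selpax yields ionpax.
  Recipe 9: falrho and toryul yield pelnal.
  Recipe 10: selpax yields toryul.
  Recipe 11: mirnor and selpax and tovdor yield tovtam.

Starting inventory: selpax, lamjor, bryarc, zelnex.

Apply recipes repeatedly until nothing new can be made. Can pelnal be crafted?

Using Recipe 10, selpax makes toryul.
Using Recipe 4, lamjor and toryul make pelqil.
pelqil → mirnor (Recipe 7).
Using Recipe 3, bryarc and mirnor make falrho.
falrho and toryul → pelnal (Recipe 9).

Yes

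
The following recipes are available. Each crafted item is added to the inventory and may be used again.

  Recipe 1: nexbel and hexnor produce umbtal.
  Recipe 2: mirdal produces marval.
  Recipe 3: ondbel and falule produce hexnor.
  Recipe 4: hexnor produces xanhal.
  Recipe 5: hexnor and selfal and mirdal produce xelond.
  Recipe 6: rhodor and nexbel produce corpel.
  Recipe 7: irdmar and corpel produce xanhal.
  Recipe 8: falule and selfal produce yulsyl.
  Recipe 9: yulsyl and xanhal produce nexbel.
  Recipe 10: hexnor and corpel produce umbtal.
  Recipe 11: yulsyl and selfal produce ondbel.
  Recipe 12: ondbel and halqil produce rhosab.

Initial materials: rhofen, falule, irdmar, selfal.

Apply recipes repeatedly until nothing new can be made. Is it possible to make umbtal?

Yes

Using Recipe 8, falule and selfal make yulsyl.
yulsyl and selfal → ondbel (Recipe 11).
Using Recipe 3, ondbel and falule make hexnor.
hexnor → xanhal (Recipe 4).
yulsyl and xanhal → nexbel (Recipe 9).
nexbel and hexnor → umbtal (Recipe 1).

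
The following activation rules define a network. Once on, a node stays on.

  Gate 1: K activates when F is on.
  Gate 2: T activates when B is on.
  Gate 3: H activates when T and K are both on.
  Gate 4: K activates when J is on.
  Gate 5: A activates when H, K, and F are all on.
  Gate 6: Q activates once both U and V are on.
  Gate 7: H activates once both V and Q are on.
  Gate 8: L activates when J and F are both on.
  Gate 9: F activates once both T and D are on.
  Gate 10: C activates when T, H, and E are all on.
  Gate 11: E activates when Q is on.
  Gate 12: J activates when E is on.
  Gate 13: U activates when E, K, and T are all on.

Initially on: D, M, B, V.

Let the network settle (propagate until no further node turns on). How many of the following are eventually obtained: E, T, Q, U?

1

B is on, so T activates (Gate 2).
E would need Q (Gate 11), but Q never turns on.
T: reached.
Q would need U and V (Gate 6), but U never turns on.
U would need E, K, and T (Gate 13), but E never turns on.
Reached: T — 1 of the 4.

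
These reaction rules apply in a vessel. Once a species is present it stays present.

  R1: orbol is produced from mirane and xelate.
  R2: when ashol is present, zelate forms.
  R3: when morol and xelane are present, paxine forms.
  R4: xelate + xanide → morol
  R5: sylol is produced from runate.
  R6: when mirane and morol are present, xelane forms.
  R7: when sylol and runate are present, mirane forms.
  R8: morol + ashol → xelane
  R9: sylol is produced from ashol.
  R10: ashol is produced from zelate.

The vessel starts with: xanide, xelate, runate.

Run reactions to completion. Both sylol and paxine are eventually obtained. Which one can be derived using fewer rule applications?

sylol

sylol: runate present → sylol forms (R5). [1 rule application]
paxine: xelate and xanide present → morol forms (R4). runate present → sylol forms (R5). sylol and runate present → mirane forms (R7). mirane and morol present → xelane forms (R6). morol and xelane present → paxine forms (R3). [5 rule applications]
sylol needs fewer.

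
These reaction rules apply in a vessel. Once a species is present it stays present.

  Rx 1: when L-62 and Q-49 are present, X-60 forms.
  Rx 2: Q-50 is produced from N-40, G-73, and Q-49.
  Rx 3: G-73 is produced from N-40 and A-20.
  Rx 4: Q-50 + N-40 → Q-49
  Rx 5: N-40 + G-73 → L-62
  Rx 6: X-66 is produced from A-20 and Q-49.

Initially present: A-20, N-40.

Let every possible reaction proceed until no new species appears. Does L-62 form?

Yes

N-40 and A-20 present → G-73 forms (Rx 3).
N-40 and G-73 present → L-62 forms (Rx 5).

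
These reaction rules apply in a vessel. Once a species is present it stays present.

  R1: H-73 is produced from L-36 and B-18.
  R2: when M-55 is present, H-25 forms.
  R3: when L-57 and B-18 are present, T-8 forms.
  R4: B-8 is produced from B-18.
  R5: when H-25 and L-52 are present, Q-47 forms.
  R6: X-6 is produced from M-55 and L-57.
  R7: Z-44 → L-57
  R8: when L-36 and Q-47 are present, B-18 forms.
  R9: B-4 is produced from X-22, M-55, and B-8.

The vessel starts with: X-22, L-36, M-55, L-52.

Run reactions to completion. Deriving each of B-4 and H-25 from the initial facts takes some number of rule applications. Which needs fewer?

H-25: M-55 present → H-25 forms (R2). [1 rule application]
B-4: M-55 present → H-25 forms (R2). H-25 and L-52 present → Q-47 forms (R5). L-36 and Q-47 present → B-18 forms (R8). B-18 present → B-8 forms (R4). X-22, M-55, and B-8 present → B-4 forms (R9). [5 rule applications]
H-25 needs fewer.

H-25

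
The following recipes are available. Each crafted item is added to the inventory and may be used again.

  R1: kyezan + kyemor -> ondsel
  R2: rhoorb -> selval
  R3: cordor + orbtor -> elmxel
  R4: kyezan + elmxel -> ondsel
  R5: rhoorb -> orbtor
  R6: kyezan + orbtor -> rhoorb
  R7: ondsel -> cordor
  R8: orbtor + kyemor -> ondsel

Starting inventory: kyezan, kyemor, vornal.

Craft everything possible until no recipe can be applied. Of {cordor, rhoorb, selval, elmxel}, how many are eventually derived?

1

Using R1, kyezan and kyemor make ondsel.
Using R7, ondsel makes cordor.
cordor: reached.
rhoorb would need kyezan and orbtor (R6), but orbtor is never obtained.
selval would need rhoorb (R2), but rhoorb is never obtained.
elmxel would need cordor and orbtor (R3), but orbtor is never obtained.
Reached: cordor — 1 of the 4.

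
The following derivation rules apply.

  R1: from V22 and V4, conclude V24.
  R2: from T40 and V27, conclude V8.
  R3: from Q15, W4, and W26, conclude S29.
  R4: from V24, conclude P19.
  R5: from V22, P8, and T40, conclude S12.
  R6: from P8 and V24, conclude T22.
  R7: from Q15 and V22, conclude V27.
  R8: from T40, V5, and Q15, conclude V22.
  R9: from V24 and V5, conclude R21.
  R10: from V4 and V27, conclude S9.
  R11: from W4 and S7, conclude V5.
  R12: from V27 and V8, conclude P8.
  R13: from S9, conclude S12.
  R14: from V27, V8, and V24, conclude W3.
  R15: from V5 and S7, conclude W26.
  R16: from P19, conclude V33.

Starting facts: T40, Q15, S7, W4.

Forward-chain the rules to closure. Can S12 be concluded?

Yes

From W4 and S7, R11 gives V5.
T40, V5, and Q15 hold, so V22 follows (R8).
From Q15 and V22, R7 gives V27.
From T40 and V27, R2 gives V8.
V27 and V8 hold, so P8 follows (R12).
From V22, P8, and T40, R5 gives S12.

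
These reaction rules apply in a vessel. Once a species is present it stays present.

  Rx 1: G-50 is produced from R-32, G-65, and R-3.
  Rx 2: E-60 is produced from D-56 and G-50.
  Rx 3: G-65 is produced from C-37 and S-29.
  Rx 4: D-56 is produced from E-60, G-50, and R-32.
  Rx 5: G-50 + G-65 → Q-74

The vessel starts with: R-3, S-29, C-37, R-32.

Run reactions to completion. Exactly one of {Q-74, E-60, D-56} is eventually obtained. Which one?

C-37 and S-29 present → G-65 forms (Rx 3).
R-32, G-65, and R-3 present → G-50 forms (Rx 1).
G-50 and G-65 present → Q-74 forms (Rx 5).
D-56 would need E-60, G-50, and R-32 (Rx 4), but E-60 never forms. E-60 would need D-56 and G-50 (Rx 2), but D-56 never forms.

Q-74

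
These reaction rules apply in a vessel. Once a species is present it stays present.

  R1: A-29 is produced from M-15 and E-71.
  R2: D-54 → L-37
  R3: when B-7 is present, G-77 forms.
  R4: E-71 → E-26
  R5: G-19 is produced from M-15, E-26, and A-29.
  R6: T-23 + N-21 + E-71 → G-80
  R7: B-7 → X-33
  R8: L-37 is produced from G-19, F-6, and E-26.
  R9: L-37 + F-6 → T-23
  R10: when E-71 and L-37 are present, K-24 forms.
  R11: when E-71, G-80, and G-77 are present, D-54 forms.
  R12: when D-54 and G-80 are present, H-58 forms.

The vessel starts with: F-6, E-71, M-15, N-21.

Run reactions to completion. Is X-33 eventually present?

No

X-33 would need B-7 (R7), but B-7 never forms.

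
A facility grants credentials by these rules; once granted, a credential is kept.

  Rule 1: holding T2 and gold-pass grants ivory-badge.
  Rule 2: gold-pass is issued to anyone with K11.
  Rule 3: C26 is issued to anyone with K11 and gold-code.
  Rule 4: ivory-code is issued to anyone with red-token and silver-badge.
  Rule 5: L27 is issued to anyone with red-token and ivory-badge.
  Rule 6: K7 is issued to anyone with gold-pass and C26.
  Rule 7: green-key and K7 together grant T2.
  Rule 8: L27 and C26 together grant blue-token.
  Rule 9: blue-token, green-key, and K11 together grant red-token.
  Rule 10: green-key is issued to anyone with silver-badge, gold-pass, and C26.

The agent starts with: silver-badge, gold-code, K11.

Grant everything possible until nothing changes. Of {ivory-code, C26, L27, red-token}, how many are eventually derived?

Holding K11 and gold-code grants C26 (Rule 3).
ivory-code would need red-token and silver-badge (Rule 4), but red-token is never granted.
C26: reached.
L27 would need red-token and ivory-badge (Rule 5), but red-token is never granted.
red-token would need blue-token, green-key, and K11 (Rule 9), but blue-token is never granted.
Reached: C26 — 1 of the 4.

1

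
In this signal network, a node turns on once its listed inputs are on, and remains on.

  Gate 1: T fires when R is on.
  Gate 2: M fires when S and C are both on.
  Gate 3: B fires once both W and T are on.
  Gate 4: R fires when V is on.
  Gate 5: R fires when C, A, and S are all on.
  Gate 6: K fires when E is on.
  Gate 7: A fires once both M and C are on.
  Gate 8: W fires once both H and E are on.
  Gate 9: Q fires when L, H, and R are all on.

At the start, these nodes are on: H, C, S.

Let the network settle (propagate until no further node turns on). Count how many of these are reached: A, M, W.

S and C are on, so M fires (Gate 2).
M and C are on, so A fires (Gate 7).
A: reached.
M: reached.
W would need H and E (Gate 8), but E never turns on.
Reached: A and M — 2 of the 3.

2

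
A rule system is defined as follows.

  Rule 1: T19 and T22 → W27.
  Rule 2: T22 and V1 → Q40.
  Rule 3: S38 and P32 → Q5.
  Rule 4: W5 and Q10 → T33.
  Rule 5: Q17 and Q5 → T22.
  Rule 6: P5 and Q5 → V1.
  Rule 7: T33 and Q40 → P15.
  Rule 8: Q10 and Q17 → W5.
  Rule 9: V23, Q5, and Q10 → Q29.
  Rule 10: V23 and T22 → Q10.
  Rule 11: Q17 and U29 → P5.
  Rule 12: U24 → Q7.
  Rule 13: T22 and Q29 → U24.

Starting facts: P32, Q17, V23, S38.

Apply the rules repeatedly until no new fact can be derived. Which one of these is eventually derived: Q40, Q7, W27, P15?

Q7

From S38 and P32, Rule 3 gives Q5.
Q17 and Q5 hold, so T22 follows (Rule 5).
V23 and T22 hold, so Q10 follows (Rule 10).
From V23, Q5, and Q10, Rule 9 gives Q29.
T22 and Q29 hold, so U24 follows (Rule 13).
U24 holds, so Q7 follows (Rule 12).
P15 would need T33 and Q40 (Rule 7), but Q40 is never established. Q40 would need T22 and V1 (Rule 2), but V1 is never established. W27 would need T19 and T22 (Rule 1), but T19 is never established.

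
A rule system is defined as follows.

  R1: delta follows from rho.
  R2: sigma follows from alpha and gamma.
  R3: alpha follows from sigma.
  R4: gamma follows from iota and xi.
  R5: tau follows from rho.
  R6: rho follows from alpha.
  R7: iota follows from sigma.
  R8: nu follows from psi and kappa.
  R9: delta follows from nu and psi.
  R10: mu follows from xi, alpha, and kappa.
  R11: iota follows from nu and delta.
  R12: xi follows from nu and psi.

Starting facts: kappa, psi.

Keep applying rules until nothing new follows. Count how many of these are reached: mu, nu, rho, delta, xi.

3

psi and kappa hold, so nu follows (R8).
From nu and psi, R9 gives delta.
nu and psi hold, so xi follows (R12).
mu would need xi, alpha, and kappa (R10), but alpha is never established.
nu: reached.
rho would need alpha (R6), but alpha is never established.
delta: reached.
xi: reached.
Reached: nu, delta, and xi — 3 of the 5.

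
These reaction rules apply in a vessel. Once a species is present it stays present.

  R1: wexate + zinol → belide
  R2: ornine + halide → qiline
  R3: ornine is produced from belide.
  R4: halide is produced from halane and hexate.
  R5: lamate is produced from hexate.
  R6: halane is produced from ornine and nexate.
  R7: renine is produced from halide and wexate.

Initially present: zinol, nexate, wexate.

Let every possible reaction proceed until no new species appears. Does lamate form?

lamate would need hexate (R5), but hexate never forms.

No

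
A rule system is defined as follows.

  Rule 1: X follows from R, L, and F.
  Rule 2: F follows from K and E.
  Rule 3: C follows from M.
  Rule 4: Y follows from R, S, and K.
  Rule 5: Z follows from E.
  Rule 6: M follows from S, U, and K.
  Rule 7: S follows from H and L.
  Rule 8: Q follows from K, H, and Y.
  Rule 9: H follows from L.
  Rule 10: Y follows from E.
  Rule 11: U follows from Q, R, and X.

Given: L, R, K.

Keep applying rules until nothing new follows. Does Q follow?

L holds, so H follows (Rule 9).
H and L hold, so S follows (Rule 7).
From R, S, and K, Rule 4 gives Y.
K, H, and Y hold, so Q follows (Rule 8).

Yes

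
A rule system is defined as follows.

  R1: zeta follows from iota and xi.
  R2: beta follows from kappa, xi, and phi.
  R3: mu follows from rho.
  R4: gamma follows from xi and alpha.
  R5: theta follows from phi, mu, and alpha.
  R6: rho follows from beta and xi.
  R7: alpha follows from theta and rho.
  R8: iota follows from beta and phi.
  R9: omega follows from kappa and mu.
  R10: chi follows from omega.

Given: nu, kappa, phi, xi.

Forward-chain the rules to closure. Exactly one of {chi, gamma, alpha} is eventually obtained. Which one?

kappa, xi, and phi hold, so beta follows (R2).
beta and xi hold, so rho follows (R6).
rho holds, so mu follows (R3).
From kappa and mu, R9 gives omega.
omega holds, so chi follows (R10).
alpha would need theta and rho (R7), but theta is never established. gamma would need xi and alpha (R4), but alpha is never established.

chi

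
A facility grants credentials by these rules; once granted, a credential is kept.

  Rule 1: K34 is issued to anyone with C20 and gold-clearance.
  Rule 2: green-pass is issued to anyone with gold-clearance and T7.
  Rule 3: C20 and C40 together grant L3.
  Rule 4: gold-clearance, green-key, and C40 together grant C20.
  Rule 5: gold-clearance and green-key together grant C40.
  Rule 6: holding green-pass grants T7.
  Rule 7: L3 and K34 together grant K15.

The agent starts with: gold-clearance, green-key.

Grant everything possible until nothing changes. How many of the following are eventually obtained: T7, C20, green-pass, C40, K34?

3

Holding gold-clearance and green-key grants C40 (Rule 5).
Holding gold-clearance, green-key, and C40 grants C20 (Rule 4).
Holding C20 and gold-clearance grants K34 (Rule 1).
T7 would need green-pass (Rule 6), but green-pass is never granted.
C20: reached.
green-pass would need gold-clearance and T7 (Rule 2), but T7 is never granted.
C40: reached.
K34: reached.
Reached: C20, C40, and K34 — 3 of the 5.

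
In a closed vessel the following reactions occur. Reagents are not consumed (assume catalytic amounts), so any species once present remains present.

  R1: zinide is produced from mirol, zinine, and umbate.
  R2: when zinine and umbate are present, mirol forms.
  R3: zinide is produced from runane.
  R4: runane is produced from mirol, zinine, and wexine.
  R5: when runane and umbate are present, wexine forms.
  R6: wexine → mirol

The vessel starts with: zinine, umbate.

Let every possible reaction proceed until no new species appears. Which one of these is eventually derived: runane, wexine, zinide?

zinide

zinine and umbate present → mirol forms (R2).
mirol, zinine, and umbate present → zinide forms (R1).
runane would need mirol, zinine, and wexine (R4), but wexine never forms. wexine would need runane and umbate (R5), but runane never forms.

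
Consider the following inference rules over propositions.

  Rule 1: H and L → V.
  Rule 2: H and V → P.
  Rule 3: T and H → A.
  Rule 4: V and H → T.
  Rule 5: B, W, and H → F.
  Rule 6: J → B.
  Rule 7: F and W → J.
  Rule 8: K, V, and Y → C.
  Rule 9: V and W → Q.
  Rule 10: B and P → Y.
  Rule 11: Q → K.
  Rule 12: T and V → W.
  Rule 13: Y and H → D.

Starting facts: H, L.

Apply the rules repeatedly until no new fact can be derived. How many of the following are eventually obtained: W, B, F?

1

H and L hold, so V follows (Rule 1).
From V and H, Rule 4 gives T.
T and V hold, so W follows (Rule 12).
W: reached.
B would need J (Rule 6), but J is never established.
F would need B, W, and H (Rule 5), but B is never established.
Reached: W — 1 of the 3.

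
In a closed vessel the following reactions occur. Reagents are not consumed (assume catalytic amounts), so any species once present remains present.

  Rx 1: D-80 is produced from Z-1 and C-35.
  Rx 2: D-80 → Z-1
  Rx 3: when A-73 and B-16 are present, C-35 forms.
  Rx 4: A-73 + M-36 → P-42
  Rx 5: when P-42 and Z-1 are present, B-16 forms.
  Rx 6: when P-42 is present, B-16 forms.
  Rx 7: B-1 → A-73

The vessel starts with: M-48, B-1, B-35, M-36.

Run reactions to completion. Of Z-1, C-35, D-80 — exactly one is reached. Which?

C-35

B-1 present → A-73 forms (Rx 7).
A-73 and M-36 present → P-42 forms (Rx 4).
P-42 present → B-16 forms (Rx 6).
A-73 and B-16 present → C-35 forms (Rx 3).
D-80 would need Z-1 and C-35 (Rx 1), but Z-1 never forms. Z-1 would need D-80 (Rx 2), but D-80 never forms.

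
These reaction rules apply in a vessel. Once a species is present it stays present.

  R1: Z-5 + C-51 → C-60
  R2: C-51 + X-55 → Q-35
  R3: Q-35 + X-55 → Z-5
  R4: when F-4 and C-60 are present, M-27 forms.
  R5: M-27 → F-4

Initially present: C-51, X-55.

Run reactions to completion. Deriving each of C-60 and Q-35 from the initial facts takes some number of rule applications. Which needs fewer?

Q-35

Q-35: C-51 and X-55 present → Q-35 forms (R2). [1 rule application]
C-60: C-51 and X-55 present → Q-35 forms (R2). Q-35 and X-55 present → Z-5 forms (R3). Z-5 and C-51 present → C-60 forms (R1). [3 rule applications]
Q-35 needs fewer.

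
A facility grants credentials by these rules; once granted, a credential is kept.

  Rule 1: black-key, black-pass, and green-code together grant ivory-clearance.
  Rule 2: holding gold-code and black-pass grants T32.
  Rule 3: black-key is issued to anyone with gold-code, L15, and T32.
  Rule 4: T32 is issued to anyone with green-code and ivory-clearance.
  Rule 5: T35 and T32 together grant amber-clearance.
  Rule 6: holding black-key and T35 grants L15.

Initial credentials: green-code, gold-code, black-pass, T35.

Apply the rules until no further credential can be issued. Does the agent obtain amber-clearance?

Holding gold-code and black-pass grants T32 (Rule 2).
Holding T35 and T32 grants amber-clearance (Rule 5).

Yes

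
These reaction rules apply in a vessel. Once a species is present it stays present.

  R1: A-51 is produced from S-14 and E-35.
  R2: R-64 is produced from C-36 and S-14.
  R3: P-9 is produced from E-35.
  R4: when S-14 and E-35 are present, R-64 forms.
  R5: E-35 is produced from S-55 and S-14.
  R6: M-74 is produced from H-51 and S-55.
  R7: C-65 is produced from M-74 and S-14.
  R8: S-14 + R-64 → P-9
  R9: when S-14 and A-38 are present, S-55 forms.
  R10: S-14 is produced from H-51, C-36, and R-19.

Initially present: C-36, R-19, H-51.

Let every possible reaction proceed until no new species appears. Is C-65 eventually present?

C-65 would need M-74 and S-14 (R7), but M-74 never forms.

No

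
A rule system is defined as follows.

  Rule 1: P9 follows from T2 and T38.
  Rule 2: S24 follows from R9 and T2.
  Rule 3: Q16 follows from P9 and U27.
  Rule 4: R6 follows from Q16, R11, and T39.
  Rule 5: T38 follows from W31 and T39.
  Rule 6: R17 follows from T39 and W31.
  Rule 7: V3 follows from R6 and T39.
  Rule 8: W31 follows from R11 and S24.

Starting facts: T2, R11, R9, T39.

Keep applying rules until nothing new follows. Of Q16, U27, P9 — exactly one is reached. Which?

P9

R9 and T2 hold, so S24 follows (Rule 2).
R11 and S24 hold, so W31 follows (Rule 8).
W31 and T39 hold, so T38 follows (Rule 5).
From T2 and T38, Rule 1 gives P9.
Q16 would need P9 and U27 (Rule 3), but U27 is never established. No rule produces U27, and it is not given.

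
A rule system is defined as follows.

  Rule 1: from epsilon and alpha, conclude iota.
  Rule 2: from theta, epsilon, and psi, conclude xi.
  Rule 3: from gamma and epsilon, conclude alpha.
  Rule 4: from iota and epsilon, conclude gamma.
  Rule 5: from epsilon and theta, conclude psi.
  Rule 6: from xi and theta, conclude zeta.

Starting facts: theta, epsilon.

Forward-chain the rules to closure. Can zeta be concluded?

epsilon and theta hold, so psi follows (Rule 5).
theta, epsilon, and psi hold, so xi follows (Rule 2).
From xi and theta, Rule 6 gives zeta.

Yes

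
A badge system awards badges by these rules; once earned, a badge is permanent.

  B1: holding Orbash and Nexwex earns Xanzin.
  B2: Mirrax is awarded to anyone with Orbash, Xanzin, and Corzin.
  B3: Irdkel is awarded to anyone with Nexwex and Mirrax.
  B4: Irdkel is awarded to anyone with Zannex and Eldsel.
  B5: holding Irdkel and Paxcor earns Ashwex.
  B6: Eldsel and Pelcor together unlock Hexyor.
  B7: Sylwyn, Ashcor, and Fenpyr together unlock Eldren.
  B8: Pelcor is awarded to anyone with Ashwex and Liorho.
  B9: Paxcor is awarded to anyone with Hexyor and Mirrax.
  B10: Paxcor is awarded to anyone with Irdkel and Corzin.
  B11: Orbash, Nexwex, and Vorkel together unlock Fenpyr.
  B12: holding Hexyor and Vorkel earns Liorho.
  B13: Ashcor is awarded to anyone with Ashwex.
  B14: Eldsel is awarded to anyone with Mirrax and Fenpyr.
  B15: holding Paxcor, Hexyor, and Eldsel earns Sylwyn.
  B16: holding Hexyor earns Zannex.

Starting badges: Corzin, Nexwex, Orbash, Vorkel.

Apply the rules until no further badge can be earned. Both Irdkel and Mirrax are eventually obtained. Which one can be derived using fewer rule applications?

Mirrax: With Orbash and Nexwex, Xanzin is earned (B1). With Orbash, Xanzin, and Corzin, Mirrax is earned (B2). [2 rule applications]
Irdkel: With Orbash and Nexwex, Xanzin is earned (B1). With Orbash, Xanzin, and Corzin, Mirrax is earned (B2). With Nexwex and Mirrax, Irdkel is earned (B3). [3 rule applications]
Mirrax needs fewer.

Mirrax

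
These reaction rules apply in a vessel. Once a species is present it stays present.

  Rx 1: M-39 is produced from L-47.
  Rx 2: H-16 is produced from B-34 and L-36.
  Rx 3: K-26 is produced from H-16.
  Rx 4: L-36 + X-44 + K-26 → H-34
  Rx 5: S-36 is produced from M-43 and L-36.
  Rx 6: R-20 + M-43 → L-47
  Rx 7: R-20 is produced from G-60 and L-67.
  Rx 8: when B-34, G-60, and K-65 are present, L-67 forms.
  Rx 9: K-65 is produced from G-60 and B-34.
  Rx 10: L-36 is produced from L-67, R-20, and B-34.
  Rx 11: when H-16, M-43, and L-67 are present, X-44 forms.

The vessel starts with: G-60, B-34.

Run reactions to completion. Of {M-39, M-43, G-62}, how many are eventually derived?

0

M-39 would need L-47 (Rx 1), but L-47 never forms.
No rule produces M-43, and it is not given.
No rule produces G-62, and it is not given.
None of the 3 are reached.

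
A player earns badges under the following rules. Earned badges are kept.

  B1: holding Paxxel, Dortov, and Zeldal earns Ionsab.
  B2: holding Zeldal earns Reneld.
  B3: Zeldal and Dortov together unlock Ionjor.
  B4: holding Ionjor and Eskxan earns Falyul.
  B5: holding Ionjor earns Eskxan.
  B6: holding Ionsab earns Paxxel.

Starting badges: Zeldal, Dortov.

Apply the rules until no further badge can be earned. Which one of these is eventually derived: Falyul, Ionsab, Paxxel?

With Zeldal and Dortov, Ionjor is earned (B3).
With Ionjor, Eskxan is earned (B5).
With Ionjor and Eskxan, Falyul is earned (B4).
Paxxel would need Ionsab (B6), but Ionsab is never earned. Ionsab would need Paxxel, Dortov, and Zeldal (B1), but Paxxel is never earned.

Falyul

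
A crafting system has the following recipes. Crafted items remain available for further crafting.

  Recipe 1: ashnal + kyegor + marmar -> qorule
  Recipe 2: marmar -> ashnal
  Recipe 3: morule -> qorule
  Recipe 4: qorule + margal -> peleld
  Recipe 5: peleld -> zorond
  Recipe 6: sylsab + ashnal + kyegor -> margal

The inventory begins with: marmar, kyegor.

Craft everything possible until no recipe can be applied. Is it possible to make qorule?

Yes

marmar -> ashnal (Recipe 2).
Using Recipe 1, ashnal, kyegor, and marmar make qorule.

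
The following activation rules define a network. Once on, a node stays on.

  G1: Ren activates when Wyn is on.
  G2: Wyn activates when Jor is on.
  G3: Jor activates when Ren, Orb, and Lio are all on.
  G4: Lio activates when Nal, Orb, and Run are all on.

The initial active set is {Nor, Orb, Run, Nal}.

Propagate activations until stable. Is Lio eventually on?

Yes

Nal, Orb, and Run are on, so Lio activates (G4).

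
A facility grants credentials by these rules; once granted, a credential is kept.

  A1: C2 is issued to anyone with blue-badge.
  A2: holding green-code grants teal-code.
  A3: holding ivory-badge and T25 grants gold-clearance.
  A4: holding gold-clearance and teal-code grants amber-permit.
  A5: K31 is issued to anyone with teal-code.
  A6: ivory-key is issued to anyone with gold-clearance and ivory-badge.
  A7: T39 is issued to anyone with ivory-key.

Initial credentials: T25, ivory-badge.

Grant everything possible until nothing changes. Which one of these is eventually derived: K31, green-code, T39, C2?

T39

Holding ivory-badge and T25 grants gold-clearance (A3).
Holding gold-clearance and ivory-badge grants ivory-key (A6).
Holding ivory-key grants T39 (A7).
C2 would need blue-badge (A1), but blue-badge is never granted. No rule produces green-code, and it is not given. K31 would need teal-code (A5), but teal-code is never granted.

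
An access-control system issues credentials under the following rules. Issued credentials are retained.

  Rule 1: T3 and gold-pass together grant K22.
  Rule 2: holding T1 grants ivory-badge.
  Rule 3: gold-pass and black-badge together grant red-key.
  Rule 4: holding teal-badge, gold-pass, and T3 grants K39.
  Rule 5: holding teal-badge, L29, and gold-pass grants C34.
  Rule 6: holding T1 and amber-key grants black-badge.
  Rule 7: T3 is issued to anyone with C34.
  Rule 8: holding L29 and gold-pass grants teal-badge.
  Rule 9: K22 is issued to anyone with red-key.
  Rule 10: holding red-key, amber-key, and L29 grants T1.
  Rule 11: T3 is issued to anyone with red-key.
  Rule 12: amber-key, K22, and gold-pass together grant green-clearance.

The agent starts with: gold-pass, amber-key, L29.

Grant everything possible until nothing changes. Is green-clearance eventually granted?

Yes

Holding L29 and gold-pass grants teal-badge (Rule 8).
Holding teal-badge, L29, and gold-pass grants C34 (Rule 5).
Holding C34 grants T3 (Rule 7).
Holding T3 and gold-pass grants K22 (Rule 1).
Holding amber-key, K22, and gold-pass grants green-clearance (Rule 12).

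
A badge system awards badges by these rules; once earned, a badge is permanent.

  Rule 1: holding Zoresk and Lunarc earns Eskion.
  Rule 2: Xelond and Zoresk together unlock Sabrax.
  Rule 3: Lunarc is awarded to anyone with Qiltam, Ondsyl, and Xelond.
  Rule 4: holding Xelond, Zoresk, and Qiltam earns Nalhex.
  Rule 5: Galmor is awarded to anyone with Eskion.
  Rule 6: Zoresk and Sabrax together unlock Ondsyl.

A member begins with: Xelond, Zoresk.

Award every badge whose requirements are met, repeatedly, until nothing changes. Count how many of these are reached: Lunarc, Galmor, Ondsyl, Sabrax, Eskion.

2

With Xelond and Zoresk, Sabrax is earned (Rule 2).
With Zoresk and Sabrax, Ondsyl is earned (Rule 6).
Lunarc would need Qiltam, Ondsyl, and Xelond (Rule 3), but Qiltam is never earned.
Galmor would need Eskion (Rule 5), but Eskion is never earned.
Ondsyl: reached.
Sabrax: reached.
Eskion would need Zoresk and Lunarc (Rule 1), but Lunarc is never earned.
Reached: Ondsyl and Sabrax — 2 of the 5.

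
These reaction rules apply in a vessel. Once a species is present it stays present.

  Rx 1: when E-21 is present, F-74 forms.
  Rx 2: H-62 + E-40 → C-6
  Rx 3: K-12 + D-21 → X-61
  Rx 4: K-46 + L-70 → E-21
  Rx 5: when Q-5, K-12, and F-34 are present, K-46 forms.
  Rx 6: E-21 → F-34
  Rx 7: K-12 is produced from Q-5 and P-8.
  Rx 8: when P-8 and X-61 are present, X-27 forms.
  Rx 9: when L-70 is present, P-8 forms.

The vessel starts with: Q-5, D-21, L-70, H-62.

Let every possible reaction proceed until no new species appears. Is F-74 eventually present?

F-74 would need E-21 (Rx 1), but E-21 never forms.

No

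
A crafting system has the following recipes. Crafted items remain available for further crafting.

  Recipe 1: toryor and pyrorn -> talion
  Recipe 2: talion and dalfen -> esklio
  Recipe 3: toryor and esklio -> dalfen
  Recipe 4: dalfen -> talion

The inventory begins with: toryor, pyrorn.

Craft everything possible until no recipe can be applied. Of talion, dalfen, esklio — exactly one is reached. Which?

Using Recipe 1, toryor and pyrorn make talion.
esklio would need talion and dalfen (Recipe 2), but dalfen is never obtained. dalfen would need toryor and esklio (Recipe 3), but esklio is never obtained.

talion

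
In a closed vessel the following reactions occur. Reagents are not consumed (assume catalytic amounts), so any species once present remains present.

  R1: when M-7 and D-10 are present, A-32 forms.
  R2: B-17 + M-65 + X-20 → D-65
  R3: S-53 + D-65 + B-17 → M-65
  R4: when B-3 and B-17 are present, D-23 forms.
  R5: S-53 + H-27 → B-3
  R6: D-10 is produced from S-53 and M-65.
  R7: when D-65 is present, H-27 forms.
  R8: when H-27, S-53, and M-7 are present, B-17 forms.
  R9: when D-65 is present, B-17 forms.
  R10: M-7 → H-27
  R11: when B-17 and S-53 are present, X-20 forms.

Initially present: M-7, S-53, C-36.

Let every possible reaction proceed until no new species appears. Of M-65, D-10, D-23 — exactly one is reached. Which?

D-23

M-7 present → H-27 forms (R10).
H-27, S-53, and M-7 present → B-17 forms (R8).
S-53 and H-27 present → B-3 forms (R5).
B-3 and B-17 present → D-23 forms (R4).
D-10 would need S-53 and M-65 (R6), but M-65 never forms. M-65 would need S-53, D-65, and B-17 (R3), but D-65 never forms.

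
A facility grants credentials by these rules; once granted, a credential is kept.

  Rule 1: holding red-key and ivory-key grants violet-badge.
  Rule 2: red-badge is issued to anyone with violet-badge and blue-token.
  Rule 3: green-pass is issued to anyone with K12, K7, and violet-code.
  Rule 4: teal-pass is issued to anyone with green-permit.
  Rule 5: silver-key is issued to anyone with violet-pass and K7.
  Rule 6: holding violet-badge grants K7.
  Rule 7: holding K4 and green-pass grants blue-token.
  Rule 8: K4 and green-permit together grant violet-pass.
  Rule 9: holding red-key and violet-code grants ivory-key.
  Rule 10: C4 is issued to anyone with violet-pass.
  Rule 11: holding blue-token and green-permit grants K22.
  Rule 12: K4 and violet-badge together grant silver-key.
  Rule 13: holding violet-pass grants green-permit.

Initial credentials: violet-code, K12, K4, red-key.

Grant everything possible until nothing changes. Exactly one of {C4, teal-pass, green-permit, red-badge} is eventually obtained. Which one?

Holding red-key and violet-code grants ivory-key (Rule 9).
Holding red-key and ivory-key grants violet-badge (Rule 1).
Holding violet-badge grants K7 (Rule 6).
Holding K12, K7, and violet-code grants green-pass (Rule 3).
Holding K4 and green-pass grants blue-token (Rule 7).
Holding violet-badge and blue-token grants red-badge (Rule 2).
C4 would need violet-pass (Rule 10), but violet-pass is never granted. teal-pass would need green-permit (Rule 4), but green-permit is never granted. green-permit would need violet-pass (Rule 13), but violet-pass is never granted.

red-badge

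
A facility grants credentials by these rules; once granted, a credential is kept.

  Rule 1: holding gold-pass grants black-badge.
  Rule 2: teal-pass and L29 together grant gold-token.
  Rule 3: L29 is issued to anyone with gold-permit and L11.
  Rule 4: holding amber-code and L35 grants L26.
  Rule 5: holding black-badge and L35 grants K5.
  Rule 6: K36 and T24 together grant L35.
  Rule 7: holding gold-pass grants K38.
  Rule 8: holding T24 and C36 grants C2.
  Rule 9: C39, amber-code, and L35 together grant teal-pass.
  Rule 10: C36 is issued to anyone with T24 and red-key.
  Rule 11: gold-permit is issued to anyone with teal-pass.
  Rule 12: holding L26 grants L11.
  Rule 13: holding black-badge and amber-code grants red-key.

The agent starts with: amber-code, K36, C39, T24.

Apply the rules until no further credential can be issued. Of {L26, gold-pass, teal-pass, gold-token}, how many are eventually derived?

Holding K36 and T24 grants L35 (Rule 6).
Holding amber-code and L35 grants L26 (Rule 4).
Holding C39, amber-code, and L35 grants teal-pass (Rule 9).
Holding L26 grants L11 (Rule 12).
Holding teal-pass grants gold-permit (Rule 11).
Holding gold-permit and L11 grants L29 (Rule 3).
Holding teal-pass and L29 grants gold-token (Rule 2).
L26: reached.
No rule produces gold-pass, and it is not given.
teal-pass: reached.
gold-token: reached.
Reached: L26, teal-pass, and gold-token — 3 of the 4.

3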